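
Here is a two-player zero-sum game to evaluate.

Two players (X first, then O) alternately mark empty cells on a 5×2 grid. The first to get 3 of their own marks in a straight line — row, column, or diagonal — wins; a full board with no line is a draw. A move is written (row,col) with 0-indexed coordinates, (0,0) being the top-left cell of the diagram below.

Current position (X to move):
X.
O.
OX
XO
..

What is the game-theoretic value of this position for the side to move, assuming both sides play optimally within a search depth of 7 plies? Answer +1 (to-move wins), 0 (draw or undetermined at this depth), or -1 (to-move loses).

[X./O./OX/XO/..] X move#1: (0,1):+0/XX/O./OX/XO/..*, (1,1):+0/X./OX/OX/XO/.., (4,0):+0/X./O./OX/XO/X., (4,1):+0/X./O./OX/XO/.X
[XX/O./OX/XO/..] O move#2: (1,1):+0/XX/OO/OX/XO/..*, (4,0):-1/XX/O./OX/XO/O., (4,1):-1/XX/O./OX/XO/.O
[XX/OO/OX/XO/..] X move#3: (4,0):+0/XX/OO/OX/XO/X.*, (4,1):+0/XX/OO/OX/XO/.X
[XX/OO/OX/XO/X.] O move#4: (4,1):+0/XX/OO/OX/XO/XO*
[XX/OO/OX/XO/XO] end (terminal +0, X#5); searched X./O./OX/XO/.. to 7

value(X./O./OX/XO/.., X) = 0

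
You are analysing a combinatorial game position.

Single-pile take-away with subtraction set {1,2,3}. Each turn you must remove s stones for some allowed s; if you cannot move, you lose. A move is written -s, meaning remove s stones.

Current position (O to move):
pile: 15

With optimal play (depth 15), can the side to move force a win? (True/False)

ply 1, O at 15 | -1=-1→14; -2=-1→13; -3=+1→12*
ply 2, X at 12 | -1=-1→11*; -2=-1→10; -3=-1→9
ply 3, O at 11 | -1=-1→10; -2=-1→9; -3=+1→8*
ply 4, X at 8 | -1=-1→7*; -2=-1→6; -3=-1→5
ply 5, O at 7 | -1=-1→6; -2=-1→5; -3=+1→4*
ply 6, X at 4 | -1=-1→3*; -2=-1→2; -3=-1→1
ply 7, O at 3 | -1=-1→2; -2=-1→1; -3=+1→0*
ply 8: 0 is terminal -1 (X); from 15 depth 15

O winning at [15]: True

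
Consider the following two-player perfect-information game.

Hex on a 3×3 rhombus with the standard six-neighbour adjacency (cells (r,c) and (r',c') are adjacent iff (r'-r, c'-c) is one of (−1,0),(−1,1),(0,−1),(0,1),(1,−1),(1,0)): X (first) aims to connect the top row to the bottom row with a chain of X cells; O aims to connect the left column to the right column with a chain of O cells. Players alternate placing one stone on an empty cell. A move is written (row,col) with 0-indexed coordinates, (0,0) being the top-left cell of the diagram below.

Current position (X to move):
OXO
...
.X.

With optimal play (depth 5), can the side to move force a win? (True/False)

[OXO/.../.X.] X move#1: (1,0):+1/OXO/X../.X.*, (1,1):+1/OXO/.X./.X., (1,2):-1/OXO/..X/.X., (2,0):+1/OXO/.../XX., (2,2):-1/OXO/.../.XX
[OXO/X../.X.] O move#2: (1,1):-1/OXO/XO./.X.*, (1,2):-1/OXO/X.O/.X., (2,0):-1/OXO/X../OX., (2,2):-1/OXO/X../.XO
[OXO/XO./.X.] X move#3: (1,2):-1/OXO/XOX/.X., (2,0):+1/OXO/XO./XX.*, (2,2):-1/OXO/XO./.XX
[OXO/XO./XX.] end (terminal -1, O#4); searched OXO/.../.X. to 5

X winning at [OXO/.../.X.]: True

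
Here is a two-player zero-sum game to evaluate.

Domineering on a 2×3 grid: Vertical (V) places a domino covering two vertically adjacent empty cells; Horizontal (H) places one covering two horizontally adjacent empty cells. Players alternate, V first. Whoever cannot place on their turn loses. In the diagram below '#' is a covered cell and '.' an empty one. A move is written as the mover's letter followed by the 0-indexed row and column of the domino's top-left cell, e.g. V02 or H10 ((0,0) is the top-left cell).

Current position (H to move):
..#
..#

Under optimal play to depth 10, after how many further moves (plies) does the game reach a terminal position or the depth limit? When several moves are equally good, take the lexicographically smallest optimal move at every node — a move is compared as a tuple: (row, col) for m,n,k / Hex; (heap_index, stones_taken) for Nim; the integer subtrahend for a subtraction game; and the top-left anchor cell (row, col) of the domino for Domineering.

PV length from [..#/..#]: 1 ply

ply 1, H at ..#/..# | H00=+1→###/..#*; H10=+1→..#/###
ply 2: ###/..# is terminal -1 (V); from ..#/..# depth 10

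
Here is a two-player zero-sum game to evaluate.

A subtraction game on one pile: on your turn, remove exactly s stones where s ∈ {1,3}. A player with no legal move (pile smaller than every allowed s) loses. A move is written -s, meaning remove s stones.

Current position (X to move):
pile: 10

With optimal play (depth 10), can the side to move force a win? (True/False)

X winning at [10]: False

p1 X@[10]: -1[9]-1* -3[7]-1
p2 O@[9]: -1[8]+1* -3[6]+1
p3 X@[8]: -1[7]-1* -3[5]-1
p4 O@[7]: -1[6]+1* -3[4]+1
p5 X@[6]: -1[5]-1* -3[3]-1
p6 O@[5]: -1[4]+1* -3[2]+1
p7 X@[4]: -1[3]-1* -3[1]-1
p8 O@[3]: -1[2]+1* -3[0]+1
p9 X@[2]: -1[1]-1*
p10 O@[1]: -1[0]+1*
p11 X@[0] terminal -1; root [10] d10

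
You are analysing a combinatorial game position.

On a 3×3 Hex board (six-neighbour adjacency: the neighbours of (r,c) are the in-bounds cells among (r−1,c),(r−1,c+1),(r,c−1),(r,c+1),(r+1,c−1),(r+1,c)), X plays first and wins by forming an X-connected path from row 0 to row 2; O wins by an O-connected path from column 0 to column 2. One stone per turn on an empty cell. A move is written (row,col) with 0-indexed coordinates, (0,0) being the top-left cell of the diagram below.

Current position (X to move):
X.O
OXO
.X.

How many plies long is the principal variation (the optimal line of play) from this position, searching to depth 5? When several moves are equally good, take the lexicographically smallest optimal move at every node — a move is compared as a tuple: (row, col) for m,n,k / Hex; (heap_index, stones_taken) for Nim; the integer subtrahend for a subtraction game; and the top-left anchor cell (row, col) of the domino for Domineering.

[X.O/OXO/.X.] X move#1: (0,1):+1/XXO/OXO/.X.*, (2,0):-1/X.O/OXO/XX., (2,2):-1/X.O/OXO/.XX
[XXO/OXO/.X.] end (terminal -1, O#2); searched X.O/OXO/.X. to 5

PV length from [X.O/OXO/.X.]: 1 ply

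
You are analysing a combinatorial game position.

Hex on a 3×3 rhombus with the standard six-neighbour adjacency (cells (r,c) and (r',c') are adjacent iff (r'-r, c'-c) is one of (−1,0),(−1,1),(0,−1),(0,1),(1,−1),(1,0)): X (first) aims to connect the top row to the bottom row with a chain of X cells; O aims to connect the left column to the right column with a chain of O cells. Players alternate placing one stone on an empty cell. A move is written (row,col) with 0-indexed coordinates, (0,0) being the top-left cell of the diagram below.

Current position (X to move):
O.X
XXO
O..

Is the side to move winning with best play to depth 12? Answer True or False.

[O.X/XXO/O..] X move#1: (0,1):-1/OXX/XXO/O.., (2,1):+1/O.X/XXO/OX.*, (2,2):-1/O.X/XXO/O.X
[O.X/XXO/OX.] end (terminal -1, O#2); searched O.X/XXO/O.. to 12

X winning at [O.X/XXO/O..]: True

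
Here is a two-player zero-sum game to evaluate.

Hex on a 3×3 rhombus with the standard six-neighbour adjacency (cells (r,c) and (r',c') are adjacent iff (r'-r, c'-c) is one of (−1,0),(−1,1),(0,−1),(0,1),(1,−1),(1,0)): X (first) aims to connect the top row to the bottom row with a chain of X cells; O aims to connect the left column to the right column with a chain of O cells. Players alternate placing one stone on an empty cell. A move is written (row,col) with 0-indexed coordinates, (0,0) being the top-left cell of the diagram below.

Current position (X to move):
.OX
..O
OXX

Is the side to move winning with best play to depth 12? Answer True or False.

X winning at [.OX/..O/OXX]: True

p1 X@[.OX/..O/OXX]: (0,0)[XOX/..O/OXX]-1 (1,0)[.OX/X.O/OXX]-1 (1,1)[.OX/.XO/OXX]+1*
p2 O@[.OX/.XO/OXX] terminal -1; root [.OX/..O/OXX] d12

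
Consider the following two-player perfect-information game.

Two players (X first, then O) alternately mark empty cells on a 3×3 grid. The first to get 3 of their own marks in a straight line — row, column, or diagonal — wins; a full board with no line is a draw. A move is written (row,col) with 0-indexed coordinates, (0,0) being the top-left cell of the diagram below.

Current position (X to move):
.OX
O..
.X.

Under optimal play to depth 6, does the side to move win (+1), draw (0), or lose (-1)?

value(.OX/O../.X., X) = +1

ply 1, X at .OX/O../.X. | (0,0)=+0→XOX/O../.X.; (1,1)=+0→.OX/OX./.X.; (1,2)=+0→.OX/O.X/.X.; (2,0)=+1→.OX/O../XX.*; (2,2)=+1→.OX/O../.XX
ply 2, O at .OX/O../XX. | (0,0)=-1→OOX/O../XX.*; (1,1)=-1→.OX/OO./XX.; (1,2)=-1→.OX/O.O/XX.; (2,2)=-1→.OX/O../XXO
ply 3, X at OOX/O../XX. | (1,1)=+1→OOX/OX./XX.*; (1,2)=+1→OOX/O.X/XX.; (2,2)=+1→OOX/O../XXX
ply 4: OOX/OX./XX. is terminal -1 (O); from .OX/O../.X. depth 6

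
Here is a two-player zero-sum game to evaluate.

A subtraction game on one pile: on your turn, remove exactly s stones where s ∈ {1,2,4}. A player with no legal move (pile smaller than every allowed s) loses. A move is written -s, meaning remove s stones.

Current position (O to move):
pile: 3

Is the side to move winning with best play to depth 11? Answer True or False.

p1 O@[3]: -1[2]-1* -2[1]-1
p2 X@[2]: -1[1]-1 -2[0]+1*
p3 O@[0] terminal -1; root [3] d11

O winning at [3]: False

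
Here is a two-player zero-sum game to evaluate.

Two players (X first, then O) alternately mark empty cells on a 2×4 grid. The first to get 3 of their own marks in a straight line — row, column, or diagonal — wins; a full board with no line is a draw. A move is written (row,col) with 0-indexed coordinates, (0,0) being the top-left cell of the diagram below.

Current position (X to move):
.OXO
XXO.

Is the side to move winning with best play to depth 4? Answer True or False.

X winning at [.OXO/XXO.]: False

ply 1, X at .OXO/XXO. | (0,0)=+0→XOXO/XXO.*; (1,3)=+0→.OXO/XXOX
ply 2, O at XOXO/XXO. | (1,3)=+0→XOXO/XXOO*
ply 3: XOXO/XXOO is terminal +0 (X); from .OXO/XXO. depth 4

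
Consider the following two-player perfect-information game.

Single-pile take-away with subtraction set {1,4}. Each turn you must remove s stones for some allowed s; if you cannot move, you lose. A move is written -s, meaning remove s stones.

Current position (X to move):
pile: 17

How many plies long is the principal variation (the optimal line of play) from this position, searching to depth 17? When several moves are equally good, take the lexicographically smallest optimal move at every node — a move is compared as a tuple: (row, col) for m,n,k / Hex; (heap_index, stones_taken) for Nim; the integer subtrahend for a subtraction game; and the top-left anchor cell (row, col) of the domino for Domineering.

PV length from [17]: 8 plies

ply 1, X at 17 | -1=-1→16*; -4=-1→13
ply 2, O at 16 | -1=+1→15*; -4=+1→12
ply 3, X at 15 | -1=-1→14*; -4=-1→11
ply 4, O at 14 | -1=-1→13; -4=+1→10*
ply 5, X at 10 | -1=-1→9*; -4=-1→6
ply 6, O at 9 | -1=-1→8; -4=+1→5*
ply 7, X at 5 | -1=-1→4*; -4=-1→1
ply 8, O at 4 | -1=-1→3; -4=+1→0*
ply 9: 0 is terminal -1 (X); from 17 depth 17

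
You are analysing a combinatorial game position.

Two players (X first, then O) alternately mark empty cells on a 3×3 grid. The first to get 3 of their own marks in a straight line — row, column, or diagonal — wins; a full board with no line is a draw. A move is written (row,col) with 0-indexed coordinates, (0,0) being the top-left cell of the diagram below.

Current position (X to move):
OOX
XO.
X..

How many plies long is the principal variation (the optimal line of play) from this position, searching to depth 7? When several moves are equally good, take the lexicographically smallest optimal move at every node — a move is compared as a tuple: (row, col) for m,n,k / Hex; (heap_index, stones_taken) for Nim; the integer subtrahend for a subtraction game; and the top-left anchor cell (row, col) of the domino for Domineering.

p1 X@[OOX/XO./X..]: (1,2)[OOX/XOX/X..]-1* (2,1)[OOX/XO./XX.]-1 (2,2)[OOX/XO./X.X]-1
p2 O@[OOX/XOX/X..]: (2,1)[OOX/XOX/XO.]+1* (2,2)[OOX/XOX/X.O]+1
p3 X@[OOX/XOX/XO.] terminal -1; root [OOX/XO./X..] d7

PV length from [OOX/XO./X..]: 2 plies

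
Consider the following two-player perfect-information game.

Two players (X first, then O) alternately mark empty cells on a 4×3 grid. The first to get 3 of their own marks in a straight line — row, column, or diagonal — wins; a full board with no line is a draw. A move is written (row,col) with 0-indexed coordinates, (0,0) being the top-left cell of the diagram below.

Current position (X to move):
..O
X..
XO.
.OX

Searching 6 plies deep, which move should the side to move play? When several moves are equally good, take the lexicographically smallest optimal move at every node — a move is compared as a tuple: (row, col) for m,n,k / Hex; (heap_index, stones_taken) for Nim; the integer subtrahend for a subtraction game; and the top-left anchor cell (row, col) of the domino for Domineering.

ply 1, X at ..O/X../XO./.OX | (0,0)=+1→X.O/X../XO./.OX*; (0,1)=-1→.XO/X../XO./.OX; (1,1)=+1→..O/XX./XO./.OX; (1,2)=-1→..O/X.X/XO./.OX; (2,2)=-1→..O/X../XOX/.OX; (3,0)=+1→..O/X../XO./XOX
ply 2: X.O/X../XO./.OX is terminal -1 (O); from ..O/X../XO./.OX depth 6

X's best at [..O/X../XO./.OX]: (0,0)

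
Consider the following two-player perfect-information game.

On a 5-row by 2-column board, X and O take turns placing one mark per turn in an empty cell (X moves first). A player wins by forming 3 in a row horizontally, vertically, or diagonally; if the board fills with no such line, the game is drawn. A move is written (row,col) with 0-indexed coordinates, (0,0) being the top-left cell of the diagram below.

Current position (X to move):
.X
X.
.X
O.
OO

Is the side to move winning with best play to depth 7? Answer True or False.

X winning at [.X/X./.X/O./OO]: True

p1 X@[.X/X./.X/O./OO]: (0,0)[XX/X./.X/O./OO]-1 (1,1)[.X/XX/.X/O./OO]+1* (2,0)[.X/X./XX/O./OO]+1 (3,1)[.X/X./.X/OX/OO]-1
p2 O@[.X/XX/.X/O./OO] terminal -1; root [.X/X./.X/O./OO] d7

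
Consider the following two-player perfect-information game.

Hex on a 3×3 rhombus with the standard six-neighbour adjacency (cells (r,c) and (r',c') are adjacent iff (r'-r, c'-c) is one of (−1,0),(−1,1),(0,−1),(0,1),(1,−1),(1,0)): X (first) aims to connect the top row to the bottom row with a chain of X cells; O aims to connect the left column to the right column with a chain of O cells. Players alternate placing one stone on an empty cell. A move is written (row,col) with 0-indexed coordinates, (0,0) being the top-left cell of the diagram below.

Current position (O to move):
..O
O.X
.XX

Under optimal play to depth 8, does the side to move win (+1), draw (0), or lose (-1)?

value(..O/O.X/.XX, O) = +1

p1 O@[..O/O.X/.XX]: (0,0)[O.O/O.X/.XX]+1* (0,1)[.OO/O.X/.XX]+1 (1,1)[..O/OOX/.XX]+1 (2,0)[..O/O.X/OXX]+1
p2 X@[O.O/O.X/.XX]: (0,1)[OXO/O.X/.XX]-1* (1,1)[O.O/OXX/.XX]-1 (2,0)[O.O/O.X/XXX]-1
p3 O@[OXO/O.X/.XX]: (1,1)[OXO/OOX/.XX]+1* (2,0)[OXO/O.X/OXX]-1
p4 X@[OXO/OOX/.XX] terminal -1; root [..O/O.X/.XX] d8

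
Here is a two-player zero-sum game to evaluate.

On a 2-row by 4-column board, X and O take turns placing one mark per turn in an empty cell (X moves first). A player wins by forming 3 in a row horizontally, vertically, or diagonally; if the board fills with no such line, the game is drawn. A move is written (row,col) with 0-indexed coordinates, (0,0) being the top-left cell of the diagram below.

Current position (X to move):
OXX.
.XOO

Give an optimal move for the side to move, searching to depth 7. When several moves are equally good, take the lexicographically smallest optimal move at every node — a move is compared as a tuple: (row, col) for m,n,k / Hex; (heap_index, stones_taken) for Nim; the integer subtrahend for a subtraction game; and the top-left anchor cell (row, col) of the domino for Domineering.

ply 1, X at OXX./.XOO | (0,3)=+1→OXXX/.XOO*; (1,0)=+0→OXX./XXOO
ply 2: OXXX/.XOO is terminal -1 (O); from OXX./.XOO depth 7

X's best at [OXX./.XOO]: (0,3)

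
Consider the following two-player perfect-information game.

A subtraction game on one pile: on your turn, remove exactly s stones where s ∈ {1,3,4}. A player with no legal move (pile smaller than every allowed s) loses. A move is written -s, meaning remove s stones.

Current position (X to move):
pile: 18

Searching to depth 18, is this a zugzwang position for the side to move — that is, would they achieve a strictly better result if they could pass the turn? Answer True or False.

zugzwang(18, X) = False

[18] X move#1: -1:-1/17, -3:-1/15, -4:+1/14*
[14] O move#2: -1:-1/13*, -3:-1/11, -4:-1/10
[13] X move#3: -1:-1/12, -3:-1/10, -4:+1/9*
[9] O move#4: -1:-1/8*, -3:-1/6, -4:-1/5
[8] X move#5: -1:+1/7*, -3:-1/5, -4:-1/4
[7] O move#6: -1:-1/6*, -3:-1/4, -4:-1/3
[6] X move#7: -1:-1/5, -3:-1/3, -4:+1/2*
[2] O move#8: -1:-1/1*
[1] X move#9: -1:+1/0*
[0] end (terminal -1, O#10); searched 18 to 18
pass branch (O moves first from the same position):
  | [18] O move#1: -1:-1/17, -3:-1/15, -4:+1/14*
  | [14] X move#2: -1:-1/13*, -3:-1/11, -4:-1/10
  | [13] O move#3: -1:-1/12, -3:-1/10, -4:+1/9*
  | [9] X move#4: -1:-1/8*, -3:-1/6, -4:-1/5
  | [8] O move#5: -1:+1/7*, -3:-1/5, -4:-1/4
  | [7] X move#6: -1:-1/6*, -3:-1/4, -4:-1/3
  | [6] O move#7: -1:-1/5, -3:-1/3, -4:+1/2*
  | [2] X move#8: -1:-1/1*
  | [1] O move#9: -1:+1/0*
  | [0] end (terminal -1, X#10); searched 18 to 18
X moving scores +1; X passing scores -1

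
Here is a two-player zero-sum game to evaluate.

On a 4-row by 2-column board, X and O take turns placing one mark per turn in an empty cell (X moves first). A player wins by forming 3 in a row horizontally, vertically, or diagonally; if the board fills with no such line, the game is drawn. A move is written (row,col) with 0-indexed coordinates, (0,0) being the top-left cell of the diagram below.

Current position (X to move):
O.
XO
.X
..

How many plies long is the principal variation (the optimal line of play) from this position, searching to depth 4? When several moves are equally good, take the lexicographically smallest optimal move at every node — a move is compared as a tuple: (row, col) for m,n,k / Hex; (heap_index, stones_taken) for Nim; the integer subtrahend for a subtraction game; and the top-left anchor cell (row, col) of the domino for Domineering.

PV length from [O./XO/.X/..]: 4 plies

ply 1, X at O./XO/.X/.. | (0,1)=+0→OX/XO/.X/..*; (2,0)=+0→O./XO/XX/..; (3,0)=+0→O./XO/.X/X.; (3,1)=+0→O./XO/.X/.X
ply 2, O at OX/XO/.X/.. | (2,0)=+0→OX/XO/OX/..*; (3,0)=+0→OX/XO/.X/O.; (3,1)=+0→OX/XO/.X/.O
ply 3, X at OX/XO/OX/.. | (3,0)=+0→OX/XO/OX/X.*; (3,1)=+0→OX/XO/OX/.X
ply 4, O at OX/XO/OX/X. | (3,1)=+0→OX/XO/OX/XO*
ply 5: OX/XO/OX/XO is terminal +0 (X); from O./XO/.X/.. depth 4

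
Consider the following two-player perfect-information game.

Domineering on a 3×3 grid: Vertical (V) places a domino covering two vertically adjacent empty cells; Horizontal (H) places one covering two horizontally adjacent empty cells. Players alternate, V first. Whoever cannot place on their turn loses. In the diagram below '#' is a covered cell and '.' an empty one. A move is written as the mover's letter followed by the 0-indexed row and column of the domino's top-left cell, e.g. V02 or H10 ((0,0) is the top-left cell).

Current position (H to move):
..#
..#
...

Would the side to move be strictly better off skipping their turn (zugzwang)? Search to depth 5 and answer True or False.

ply 1, H at ..#/..#/... | H00=-1→###/..#/...; H10=+1→..#/###/...*; H20=-1→..#/..#/##.; H21=-1→..#/..#/.##
ply 2: ..#/###/... is terminal -1 (V); from ..#/..#/... depth 5
if H skipped the turn, V would face:
~ ply 1, V at ..#/..#/... | V00=+1→#.#/#.#/...*; V01=+1→.##/.##/...; V10=+1→..#/#.#/#..; V11=+1→..#/.##/.#.
~ ply 2, H at #.#/#.#/... | H20=-1→#.#/#.#/##.*; H21=-1→#.#/#.#/.##
~ ply 3, V at #.#/#.#/##. | V01=+1→###/###/##.*
~ ply 4: ###/###/##. is terminal -1 (H); from ..#/..#/... depth 5
compare (H): move=+1 vs pass=-1

zugzwang(..#/..#/..., H) = False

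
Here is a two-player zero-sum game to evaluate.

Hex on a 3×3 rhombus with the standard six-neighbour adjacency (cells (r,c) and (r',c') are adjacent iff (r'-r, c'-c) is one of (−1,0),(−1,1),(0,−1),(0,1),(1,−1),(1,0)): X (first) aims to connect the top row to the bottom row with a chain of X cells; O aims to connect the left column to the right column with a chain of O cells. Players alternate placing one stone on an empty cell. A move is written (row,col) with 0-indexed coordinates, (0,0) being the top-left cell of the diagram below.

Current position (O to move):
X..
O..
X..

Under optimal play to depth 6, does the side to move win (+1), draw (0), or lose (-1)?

value(X../O../X.., O) = +1

p1 O@[X../O../X..]: (0,1)[XO./O../X..]-1 (0,2)[X.O/O../X..]+1* (1,1)[X../OO./X..]+1 (1,2)[X../O.O/X..]-1 (2,1)[X../O../XO.]-1 (2,2)[X../O../X.O]-1
p2 X@[X.O/O../X..]: (0,1)[XXO/O../X..]-1* (1,1)[X.O/OX./X..]-1 (1,2)[X.O/O.X/X..]-1 (2,1)[X.O/O../XX.]-1 (2,2)[X.O/O../X.X]-1
p3 O@[XXO/O../X..]: (1,1)[XXO/OO./X..]+1* (1,2)[XXO/O.O/X..]-1 (2,1)[XXO/O../XO.]-1 (2,2)[XXO/O../X.O]-1
p4 X@[XXO/OO./X..] terminal -1; root [X../O../X..] d6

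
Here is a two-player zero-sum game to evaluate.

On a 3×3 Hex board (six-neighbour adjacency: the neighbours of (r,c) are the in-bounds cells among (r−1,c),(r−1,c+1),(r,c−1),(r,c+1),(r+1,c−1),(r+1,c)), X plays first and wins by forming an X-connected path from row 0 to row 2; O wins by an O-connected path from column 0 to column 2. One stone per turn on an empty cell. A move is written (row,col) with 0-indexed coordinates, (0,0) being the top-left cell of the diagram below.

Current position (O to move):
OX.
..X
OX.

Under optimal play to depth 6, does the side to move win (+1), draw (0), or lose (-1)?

value(OX./..X/OX., O) = -1

p1 O@[OX./..X/OX.]: (0,2)[OXO/..X/OX.]-1* (1,0)[OX./O.X/OX.]-1 (1,1)[OX./.OX/OX.]-1 (2,2)[OX./..X/OXO]-1
p2 X@[OXO/..X/OX.]: (1,0)[OXO/X.X/OX.]-1 (1,1)[OXO/.XX/OX.]+1* (2,2)[OXO/..X/OXX]-1
p3 O@[OXO/.XX/OX.] terminal -1; root [OX./..X/OX.] d6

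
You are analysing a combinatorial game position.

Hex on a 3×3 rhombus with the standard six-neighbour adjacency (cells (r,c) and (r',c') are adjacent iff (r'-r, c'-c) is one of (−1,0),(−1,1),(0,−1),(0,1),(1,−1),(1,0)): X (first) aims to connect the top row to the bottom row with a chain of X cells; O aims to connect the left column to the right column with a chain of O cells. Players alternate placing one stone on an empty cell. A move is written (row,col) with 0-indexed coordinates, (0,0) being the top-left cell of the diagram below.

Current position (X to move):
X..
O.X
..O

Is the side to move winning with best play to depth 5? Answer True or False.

X winning at [X../O.X/..O]: True

[X../O.X/..O] X move#1: (0,1):-1/XX./O.X/..O, (0,2):-1/X.X/O.X/..O, (1,1):+1/X../OXX/..O*, (2,0):-1/X../O.X/X.O, (2,1):-1/X../O.X/.XO
[X../OXX/..O] O move#2: (0,1):-1/XO./OXX/..O*, (0,2):-1/X.O/OXX/..O, (2,0):-1/X../OXX/O.O, (2,1):-1/X../OXX/.OO
[XO./OXX/..O] X move#3: (0,2):+1/XOX/OXX/..O*, (2,0):-1/XO./OXX/X.O, (2,1):-1/XO./OXX/.XO
[XOX/OXX/..O] O move#4: (2,0):-1/XOX/OXX/O.O*, (2,1):-1/XOX/OXX/.OO
[XOX/OXX/O.O] X move#5: (2,1):+1/XOX/OXX/OXO*
[XOX/OXX/OXO] end (terminal -1, O#6); searched X../O.X/..O to 5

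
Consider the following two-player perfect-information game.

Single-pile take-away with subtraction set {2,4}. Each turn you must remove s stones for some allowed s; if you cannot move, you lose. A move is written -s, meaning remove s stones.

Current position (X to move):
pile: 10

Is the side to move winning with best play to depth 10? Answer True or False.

p1 X@[10]: -2[8]-1 -4[6]+1*
p2 O@[6]: -2[4]-1* -4[2]-1
p3 X@[4]: -2[2]-1 -4[0]+1*
p4 O@[0] terminal -1; root [10] d10

X winning at [10]: True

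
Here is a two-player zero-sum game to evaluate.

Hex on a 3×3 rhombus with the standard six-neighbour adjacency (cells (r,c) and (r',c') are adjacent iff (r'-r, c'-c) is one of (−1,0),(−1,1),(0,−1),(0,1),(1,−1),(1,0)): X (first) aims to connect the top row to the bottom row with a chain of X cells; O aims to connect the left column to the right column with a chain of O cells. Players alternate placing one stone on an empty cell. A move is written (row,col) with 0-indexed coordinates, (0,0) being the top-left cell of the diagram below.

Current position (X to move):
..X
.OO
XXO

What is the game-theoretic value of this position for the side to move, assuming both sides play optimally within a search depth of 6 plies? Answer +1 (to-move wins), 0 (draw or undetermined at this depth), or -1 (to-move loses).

value(..X/.OO/XXO, X) = +1

ply 1, X at ..X/.OO/XXO | (0,0)=-1→X.X/.OO/XXO; (0,1)=-1→.XX/.OO/XXO; (1,0)=+1→..X/XOO/XXO*
ply 2, O at ..X/XOO/XXO | (0,0)=-1→O.X/XOO/XXO*; (0,1)=-1→.OX/XOO/XXO
ply 3, X at O.X/XOO/XXO | (0,1)=+1→OXX/XOO/XXO*
ply 4: OXX/XOO/XXO is terminal -1 (O); from ..X/.OO/XXO depth 6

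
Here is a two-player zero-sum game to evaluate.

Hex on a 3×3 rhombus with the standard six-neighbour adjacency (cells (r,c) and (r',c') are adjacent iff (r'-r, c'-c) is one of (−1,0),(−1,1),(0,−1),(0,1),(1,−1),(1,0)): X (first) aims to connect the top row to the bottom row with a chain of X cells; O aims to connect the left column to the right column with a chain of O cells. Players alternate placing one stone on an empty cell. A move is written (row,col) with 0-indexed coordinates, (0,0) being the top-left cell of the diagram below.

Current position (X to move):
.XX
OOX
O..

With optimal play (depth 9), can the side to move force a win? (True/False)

ply 1, X at .XX/OOX/O.. | (0,0)=+1→XXX/OOX/O..*; (2,1)=+1→.XX/OOX/OX.; (2,2)=+1→.XX/OOX/O.X
ply 2, O at XXX/OOX/O.. | (2,1)=-1→XXX/OOX/OO.*; (2,2)=-1→XXX/OOX/O.O
ply 3, X at XXX/OOX/OO. | (2,2)=+1→XXX/OOX/OOX*
ply 4: XXX/OOX/OOX is terminal -1 (O); from .XX/OOX/O.. depth 9

X winning at [.XX/OOX/O..]: True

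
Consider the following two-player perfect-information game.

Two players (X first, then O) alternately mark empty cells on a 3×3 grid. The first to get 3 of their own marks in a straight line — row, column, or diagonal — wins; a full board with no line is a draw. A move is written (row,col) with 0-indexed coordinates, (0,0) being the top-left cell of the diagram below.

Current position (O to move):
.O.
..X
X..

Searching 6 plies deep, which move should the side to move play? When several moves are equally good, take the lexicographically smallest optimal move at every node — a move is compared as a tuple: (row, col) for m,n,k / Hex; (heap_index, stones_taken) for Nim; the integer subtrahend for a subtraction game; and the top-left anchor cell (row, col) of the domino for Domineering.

[.O./..X/X..] O move#1: (0,0):-1/OO./..X/X.., (0,2):-1/.OO/..X/X.., (1,0):-1/.O./O.X/X.., (1,1):+0/.O./.OX/X..*, (2,1):-1/.O./..X/XO., (2,2):-1/.O./..X/X.O
[.O./.OX/X..] X move#2: (0,0):-1/XO./.OX/X.., (0,2):-1/.OX/.OX/X.., (1,0):-1/.O./XOX/X.., (2,1):+0/.O./.OX/XX.*, (2,2):-1/.O./.OX/X.X
[.O./.OX/XX.] O move#3: (0,0):-1/OO./.OX/XX., (0,2):-1/.OO/.OX/XX., (1,0):-1/.O./OOX/XX., (2,2):+0/.O./.OX/XXO*
[.O./.OX/XXO] X move#4: (0,0):+0/XO./.OX/XXO*, (0,2):-1/.OX/.OX/XXO, (1,0):-1/.O./XOX/XXO
[XO./.OX/XXO] O move#5: (0,2):-1/XOO/.OX/XXO, (1,0):+0/XO./OOX/XXO*
[XO./OOX/XXO] X move#6: (0,2):+0/XOX/OOX/XXO*
[XOX/OOX/XXO] end (terminal +0, O#7); searched .O./..X/X.. to 6

O's best at [.O./..X/X..]: (1,1)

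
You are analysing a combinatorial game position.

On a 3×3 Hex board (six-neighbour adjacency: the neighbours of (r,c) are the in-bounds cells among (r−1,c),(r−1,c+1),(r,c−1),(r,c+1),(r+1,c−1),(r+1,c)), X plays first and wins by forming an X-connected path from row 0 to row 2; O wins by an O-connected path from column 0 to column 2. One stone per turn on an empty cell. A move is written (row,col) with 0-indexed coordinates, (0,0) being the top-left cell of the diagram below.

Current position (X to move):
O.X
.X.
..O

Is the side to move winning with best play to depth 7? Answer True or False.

[O.X/.X./..O] X move#1: (0,1):+1/OXX/.X./..O*, (1,0):+1/O.X/XX./..O, (1,2):+1/O.X/.XX/..O, (2,0):+1/O.X/.X./X.O, (2,1):+1/O.X/.X./.XO
[OXX/.X./..O] O move#2: (1,0):-1/OXX/OX./..O*, (1,2):-1/OXX/.XO/..O, (2,0):-1/OXX/.X./O.O, (2,1):-1/OXX/.X./.OO
[OXX/OX./..O] X move#3: (1,2):+1/OXX/OXX/..O*, (2,0):+1/OXX/OX./X.O, (2,1):+1/OXX/OX./.XO
[OXX/OXX/..O] O move#4: (2,0):-1/OXX/OXX/O.O*, (2,1):-1/OXX/OXX/.OO
[OXX/OXX/O.O] X move#5: (2,1):+1/OXX/OXX/OXO*
[OXX/OXX/OXO] end (terminal -1, O#6); searched O.X/.X./..O to 7

X winning at [O.X/.X./..O]: True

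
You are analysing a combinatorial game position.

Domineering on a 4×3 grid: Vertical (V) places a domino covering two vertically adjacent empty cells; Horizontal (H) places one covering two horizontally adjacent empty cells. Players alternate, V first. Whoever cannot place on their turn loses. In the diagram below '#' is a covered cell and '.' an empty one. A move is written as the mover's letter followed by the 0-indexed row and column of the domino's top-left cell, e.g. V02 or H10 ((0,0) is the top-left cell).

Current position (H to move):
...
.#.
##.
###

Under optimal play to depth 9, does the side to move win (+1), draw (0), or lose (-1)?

value(.../.#./##./###, H) = -1

p1 H@[.../.#./##./###]: H00[##./.#./##./###]-1* H01[.##/.#./##./###]-1
p2 V@[##./.#./##./###]: V02[###/.##/##./###]+1* V12[##./.##/###/###]+1
p3 H@[###/.##/##./###] terminal -1; root [.../.#./##./###] d9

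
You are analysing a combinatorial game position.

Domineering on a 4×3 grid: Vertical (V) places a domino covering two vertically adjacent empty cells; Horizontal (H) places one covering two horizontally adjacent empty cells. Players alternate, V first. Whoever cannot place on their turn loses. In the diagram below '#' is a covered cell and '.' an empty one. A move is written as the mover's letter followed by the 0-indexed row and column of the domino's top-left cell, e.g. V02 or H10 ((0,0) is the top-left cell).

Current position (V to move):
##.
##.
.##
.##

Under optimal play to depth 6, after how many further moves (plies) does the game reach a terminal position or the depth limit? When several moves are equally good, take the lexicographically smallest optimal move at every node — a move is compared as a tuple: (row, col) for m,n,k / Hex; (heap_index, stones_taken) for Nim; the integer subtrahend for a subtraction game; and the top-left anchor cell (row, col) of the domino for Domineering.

PV length from [##./##./.##/.##]: 1 ply

[##./##./.##/.##] V move#1: V02:+1/###/###/.##/.##*, V20:+1/##./##./###/###
[###/###/.##/.##] end (terminal -1, H#2); searched ##./##./.##/.## to 6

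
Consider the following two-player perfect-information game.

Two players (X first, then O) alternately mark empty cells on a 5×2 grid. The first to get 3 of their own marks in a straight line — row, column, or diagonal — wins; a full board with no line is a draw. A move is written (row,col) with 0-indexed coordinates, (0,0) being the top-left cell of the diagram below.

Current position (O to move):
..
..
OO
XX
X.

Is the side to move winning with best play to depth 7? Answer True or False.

p1 O@[../../OO/XX/X.]: (0,0)[O./../OO/XX/X.]+0* (0,1)[.O/../OO/XX/X.]+0 (1,0)[../O./OO/XX/X.]+0 (1,1)[../.O/OO/XX/X.]+0 (4,1)[../../OO/XX/XO]+0
p2 X@[O./../OO/XX/X.]: (0,1)[OX/../OO/XX/X.]-1 (1,0)[O./X./OO/XX/X.]+0* (1,1)[O./.X/OO/XX/X.]-1 (4,1)[O./../OO/XX/XX]-1
p3 O@[O./X./OO/XX/X.]: (0,1)[OO/X./OO/XX/X.]+0* (1,1)[O./XO/OO/XX/X.]+0 (4,1)[O./X./OO/XX/XO]+0
p4 X@[OO/X./OO/XX/X.]: (1,1)[OO/XX/OO/XX/X.]+0* (4,1)[OO/X./OO/XX/XX]-1
p5 O@[OO/XX/OO/XX/X.]: (4,1)[OO/XX/OO/XX/XO]+0*
p6 X@[OO/XX/OO/XX/XO] terminal +0; root [../../OO/XX/X.] d7

O winning at [../../OO/XX/X.]: False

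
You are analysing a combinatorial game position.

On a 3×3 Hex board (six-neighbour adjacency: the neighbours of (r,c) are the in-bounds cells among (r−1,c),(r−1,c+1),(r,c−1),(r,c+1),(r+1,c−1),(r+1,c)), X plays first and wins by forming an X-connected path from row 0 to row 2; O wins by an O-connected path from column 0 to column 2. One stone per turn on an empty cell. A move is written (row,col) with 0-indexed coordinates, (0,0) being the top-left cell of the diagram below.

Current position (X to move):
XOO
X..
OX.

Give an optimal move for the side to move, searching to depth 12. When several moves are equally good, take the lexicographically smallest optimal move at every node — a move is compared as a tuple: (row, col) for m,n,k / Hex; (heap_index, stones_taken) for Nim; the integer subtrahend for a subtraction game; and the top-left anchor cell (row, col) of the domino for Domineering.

X's best at [XOO/X../OX.]: (1,1)

[XOO/X../OX.] X move#1: (1,1):+1/XOO/XX./OX.*, (1,2):-1/XOO/X.X/OX., (2,2):-1/XOO/X../OXX
[XOO/XX./OX.] end (terminal -1, O#2); searched XOO/X../OX. to 12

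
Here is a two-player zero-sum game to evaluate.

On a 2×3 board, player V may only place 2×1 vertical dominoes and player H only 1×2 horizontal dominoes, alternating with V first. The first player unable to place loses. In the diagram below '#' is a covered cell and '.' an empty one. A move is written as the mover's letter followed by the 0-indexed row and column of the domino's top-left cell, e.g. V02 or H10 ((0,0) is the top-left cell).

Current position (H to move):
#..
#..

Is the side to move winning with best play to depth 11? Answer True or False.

H winning at [#../#..]: True

ply 1, H at #../#.. | H01=+1→###/#..*; H11=+1→#../###
ply 2: ###/#.. is terminal -1 (V); from #../#.. depth 11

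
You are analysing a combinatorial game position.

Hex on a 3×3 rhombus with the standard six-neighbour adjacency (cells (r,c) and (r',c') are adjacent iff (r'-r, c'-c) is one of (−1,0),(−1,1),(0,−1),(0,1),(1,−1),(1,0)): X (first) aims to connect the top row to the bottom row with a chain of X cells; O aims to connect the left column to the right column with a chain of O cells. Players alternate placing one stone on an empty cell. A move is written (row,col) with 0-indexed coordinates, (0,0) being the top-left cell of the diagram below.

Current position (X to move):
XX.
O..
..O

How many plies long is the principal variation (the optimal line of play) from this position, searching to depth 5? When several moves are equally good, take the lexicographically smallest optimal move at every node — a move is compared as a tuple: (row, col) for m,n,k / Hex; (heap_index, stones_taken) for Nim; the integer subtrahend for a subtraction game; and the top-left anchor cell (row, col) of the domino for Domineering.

[XX./O../..O] X move#1: (0,2):-1/XXX/O../..O, (1,1):+1/XX./OX./..O*, (1,2):-1/XX./O.X/..O, (2,0):-1/XX./O../X.O, (2,1):-1/XX./O../.XO
[XX./OX./..O] O move#2: (0,2):-1/XXO/OX./..O*, (1,2):-1/XX./OXO/..O, (2,0):-1/XX./OX./O.O, (2,1):-1/XX./OX./.OO
[XXO/OX./..O] X move#3: (1,2):+1/XXO/OXX/..O*, (2,0):+1/XXO/OX./X.O, (2,1):+1/XXO/OX./.XO
[XXO/OXX/..O] O move#4: (2,0):-1/XXO/OXX/O.O*, (2,1):-1/XXO/OXX/.OO
[XXO/OXX/O.O] X move#5: (2,1):+1/XXO/OXX/OXO*
[XXO/OXX/OXO] end (terminal -1, O#6); searched XX./O../..O to 5

PV length from [XX./O../..O]: 5 plies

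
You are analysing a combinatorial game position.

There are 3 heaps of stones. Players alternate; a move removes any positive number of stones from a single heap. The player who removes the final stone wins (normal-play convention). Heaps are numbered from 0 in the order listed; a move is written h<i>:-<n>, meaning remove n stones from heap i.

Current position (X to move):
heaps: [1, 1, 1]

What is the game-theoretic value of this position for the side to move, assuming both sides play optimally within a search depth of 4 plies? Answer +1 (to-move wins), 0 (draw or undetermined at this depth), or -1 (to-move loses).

[(1,1,1)] X move#1: h0:-1:+1/(0,1,1)*, h1:-1:+1/(1,0,1), h2:-1:+1/(1,1,0)
[(0,1,1)] O move#2: h1:-1:-1/(0,0,1)*, h2:-1:-1/(0,1,0)
[(0,0,1)] X move#3: h2:-1:+1/(0,0,0)*
[(0,0,0)] end (terminal -1, O#4); searched (1,1,1) to 4

value((1,1,1), X) = +1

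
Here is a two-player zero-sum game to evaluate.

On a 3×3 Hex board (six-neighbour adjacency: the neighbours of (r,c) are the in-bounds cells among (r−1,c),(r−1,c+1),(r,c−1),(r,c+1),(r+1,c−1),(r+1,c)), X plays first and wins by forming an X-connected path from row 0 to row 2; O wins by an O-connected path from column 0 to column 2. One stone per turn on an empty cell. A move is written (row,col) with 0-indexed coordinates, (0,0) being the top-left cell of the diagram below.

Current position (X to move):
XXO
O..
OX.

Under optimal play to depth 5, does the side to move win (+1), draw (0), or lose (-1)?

ply 1, X at XXO/O../OX. | (1,1)=+1→XXO/OX./OX.*; (1,2)=-1→XXO/O.X/OX.; (2,2)=-1→XXO/O../OXX
ply 2: XXO/OX./OX. is terminal -1 (O); from XXO/O../OX. depth 5

value(XXO/O../OX., X) = +1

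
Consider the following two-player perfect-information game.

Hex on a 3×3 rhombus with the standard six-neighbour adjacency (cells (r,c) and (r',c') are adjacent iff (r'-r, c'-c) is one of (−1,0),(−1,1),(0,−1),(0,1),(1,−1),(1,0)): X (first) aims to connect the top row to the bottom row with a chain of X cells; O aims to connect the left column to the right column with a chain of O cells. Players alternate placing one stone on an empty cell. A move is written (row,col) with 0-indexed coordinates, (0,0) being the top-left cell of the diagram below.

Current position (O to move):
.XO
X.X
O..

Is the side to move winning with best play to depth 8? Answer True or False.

O winning at [.XO/X.X/O..]: True

[.XO/X.X/O..] O move#1: (0,0):-1/OXO/X.X/O.., (1,1):+1/.XO/XOX/O..*, (2,1):+1/.XO/X.X/OO., (2,2):+1/.XO/X.X/O.O
[.XO/XOX/O..] end (terminal -1, X#2); searched .XO/X.X/O.. to 8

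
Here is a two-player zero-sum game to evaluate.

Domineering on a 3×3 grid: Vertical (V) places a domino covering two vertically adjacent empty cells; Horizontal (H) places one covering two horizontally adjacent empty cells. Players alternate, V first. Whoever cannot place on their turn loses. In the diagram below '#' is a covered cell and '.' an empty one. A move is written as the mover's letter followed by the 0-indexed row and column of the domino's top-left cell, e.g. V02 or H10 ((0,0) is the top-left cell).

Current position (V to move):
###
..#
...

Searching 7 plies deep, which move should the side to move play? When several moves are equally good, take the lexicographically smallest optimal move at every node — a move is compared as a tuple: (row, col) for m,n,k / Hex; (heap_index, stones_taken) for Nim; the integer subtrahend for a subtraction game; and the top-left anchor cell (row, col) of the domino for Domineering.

V's best at [###/..#/...]: V11

[###/..#/...] V move#1: V10:-1/###/#.#/#.., V11:+1/###/.##/.#.*
[###/.##/.#.] end (terminal -1, H#2); searched ###/..#/... to 7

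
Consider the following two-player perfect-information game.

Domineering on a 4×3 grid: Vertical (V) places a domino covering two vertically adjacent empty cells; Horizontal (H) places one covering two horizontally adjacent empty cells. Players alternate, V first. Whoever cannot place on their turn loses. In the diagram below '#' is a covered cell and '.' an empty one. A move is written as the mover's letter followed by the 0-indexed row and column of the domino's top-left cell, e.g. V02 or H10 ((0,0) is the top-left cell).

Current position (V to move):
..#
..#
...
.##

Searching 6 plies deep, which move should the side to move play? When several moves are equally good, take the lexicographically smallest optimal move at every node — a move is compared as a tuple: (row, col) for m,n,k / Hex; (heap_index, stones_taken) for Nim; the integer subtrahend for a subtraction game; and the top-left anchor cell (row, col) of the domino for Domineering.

V's best at [..#/..#/.../.##]: V00

[..#/..#/.../.##] V move#1: V00:+1/#.#/#.#/.../.##*, V01:+1/.##/.##/.../.##, V10:+1/..#/#.#/#../.##, V11:+1/..#/.##/.#./.##, V20:-1/..#/..#/#../###
[#.#/#.#/.../.##] H move#2: H20:-1/#.#/#.#/##./.##*, H21:-1/#.#/#.#/.##/.##
[#.#/#.#/##./.##] V move#3: V01:+1/###/###/##./.##*
[###/###/##./.##] end (terminal -1, H#4); searched ..#/..#/.../.## to 6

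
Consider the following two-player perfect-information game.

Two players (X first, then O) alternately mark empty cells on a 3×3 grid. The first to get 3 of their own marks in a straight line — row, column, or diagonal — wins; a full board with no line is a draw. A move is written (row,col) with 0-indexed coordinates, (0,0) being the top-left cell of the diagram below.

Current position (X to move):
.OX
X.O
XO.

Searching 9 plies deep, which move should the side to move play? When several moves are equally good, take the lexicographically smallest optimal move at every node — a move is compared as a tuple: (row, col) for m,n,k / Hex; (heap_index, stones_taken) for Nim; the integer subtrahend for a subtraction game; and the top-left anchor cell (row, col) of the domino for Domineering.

p1 X@[.OX/X.O/XO.]: (0,0)[XOX/X.O/XO.]+1* (1,1)[.OX/XXO/XO.]+1 (2,2)[.OX/X.O/XOX]-1
p2 O@[XOX/X.O/XO.] terminal -1; root [.OX/X.O/XO.] d9

X's best at [.OX/X.O/XO.]: (0,0)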